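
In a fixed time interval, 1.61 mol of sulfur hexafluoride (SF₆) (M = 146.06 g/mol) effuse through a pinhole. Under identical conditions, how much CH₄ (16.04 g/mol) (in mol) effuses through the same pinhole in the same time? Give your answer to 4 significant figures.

4.858 mol

Since effusion rate ∝ 1/√M, rate_CH₄/rate_SF₆ = √(M_SF₆/M_CH₄) = √(146.06/16.04) = √9.106 = 3.018.
So the amount for CH₄ is 1.61 × 3.018 = 4.858 mol.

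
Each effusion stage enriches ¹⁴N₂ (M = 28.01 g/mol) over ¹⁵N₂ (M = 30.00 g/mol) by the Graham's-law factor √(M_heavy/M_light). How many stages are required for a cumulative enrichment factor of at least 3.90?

40

With α = √(30.00/28.01) per stage, ln α = ½ ln(1.07105) = 0.03432.
Need α^N ≥ 3.90 ⇒ N ≥ ln(3.90) / ln α = 1.361 / 0.03432 = 39.66.
Minimum whole number of stages: N = 40.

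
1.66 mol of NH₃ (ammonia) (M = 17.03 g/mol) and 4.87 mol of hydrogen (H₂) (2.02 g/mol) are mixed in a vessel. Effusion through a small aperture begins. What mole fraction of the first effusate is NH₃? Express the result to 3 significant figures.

0.105

The effusion rate of species i is ∝ p_i/√M_i ∝ n_i/√M_i.
So x_NH₃ in the escaping gas = (n_NH₃/√M_NH₃) / Σ(n_i/√M_i)
= (1.66/√17.03) / (1.66/√17.03 + 4.87/√2.02) = 0.4023/(0.4023 + 3.427) = 0.105.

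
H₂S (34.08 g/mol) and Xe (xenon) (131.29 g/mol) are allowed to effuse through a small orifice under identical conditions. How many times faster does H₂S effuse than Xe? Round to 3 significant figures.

Graham's law gives rate_H₂S/rate_Xe = √(M_Xe/M_H₂S) = √(131.29/34.08) = √3.852 = 1.96.

1.96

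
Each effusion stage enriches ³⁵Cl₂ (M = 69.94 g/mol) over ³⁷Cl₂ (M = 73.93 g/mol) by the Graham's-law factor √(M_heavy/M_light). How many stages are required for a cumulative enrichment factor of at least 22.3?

Per stage α = (73.93/69.94)^(1/2) = 1.05705^0.5, giving ln α = 0.02774.
Need α^N ≥ 22.3 ⇒ N ≥ ln(22.3) / ln α = 3.105 / 0.02774 = 111.92.
So at least 112 stages are needed.

112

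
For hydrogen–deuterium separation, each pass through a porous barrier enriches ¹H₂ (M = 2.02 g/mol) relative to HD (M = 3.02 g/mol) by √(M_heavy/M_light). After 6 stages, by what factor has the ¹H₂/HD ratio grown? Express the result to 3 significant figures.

The single-stage factor is √(M_heavy/M_light), so 6 stages give [√(3.02/2.02)]^6 = (3.02/2.02)^(6/2).
= 1.49505^3 = 3.34.

3.34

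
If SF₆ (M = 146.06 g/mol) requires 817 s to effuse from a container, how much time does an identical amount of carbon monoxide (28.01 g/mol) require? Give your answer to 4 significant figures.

357.8 s

By Graham's law, t_CO/t_SF₆ = √(M_CO/M_SF₆) = √(28.01/146.06) = √0.1918 = 0.4379.
So the time for CO is 817 × 0.4379 = 357.8 s.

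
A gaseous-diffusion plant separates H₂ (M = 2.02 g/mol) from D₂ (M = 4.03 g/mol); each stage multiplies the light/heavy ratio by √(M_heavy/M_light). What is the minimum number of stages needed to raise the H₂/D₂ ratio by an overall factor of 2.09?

3

Per stage α = (4.03/2.02)^(1/2) = 1.99505^0.5, giving ln α = 0.3453.
Need α^N ≥ 2.09 ⇒ N ≥ ln(2.09) / ln α = 0.7372 / 0.3453 = 2.13.
Minimum whole number of stages: N = 3.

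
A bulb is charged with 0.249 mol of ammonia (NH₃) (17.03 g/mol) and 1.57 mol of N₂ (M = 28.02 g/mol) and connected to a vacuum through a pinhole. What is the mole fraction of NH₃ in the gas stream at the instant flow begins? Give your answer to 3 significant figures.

Effusion rate of each component ∝ n_i/√M_i (partial pressure × 1/√M).
x_NH₃(eff) = (n_NH₃/√M_NH₃) / (n_NH₃/√M_NH₃ + n_N₂/√M_N₂)
= (0.249/√17.03) / (0.249/√17.03 + 1.57/√28.02) = 0.06034/(0.06034 + 0.2966) = 0.169.

0.169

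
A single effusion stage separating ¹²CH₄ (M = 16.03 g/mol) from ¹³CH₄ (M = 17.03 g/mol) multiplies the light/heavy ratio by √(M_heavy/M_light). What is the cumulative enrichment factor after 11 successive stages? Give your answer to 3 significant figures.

1.39

Each stage multiplies the ratio by α = √(17.03/16.03), so after 11 stages the overall factor is α^11 = (17.03/16.03)^(11/2).
= 1.06238^(11/2) = 1.39.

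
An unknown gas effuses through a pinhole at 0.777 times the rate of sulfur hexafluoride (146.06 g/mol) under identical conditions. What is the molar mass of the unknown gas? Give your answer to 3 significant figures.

Using Graham's law: rate_X/rate_SF₆ = √(M_SF₆/M_X).
0.777 = √(146.06/M_X)
M_X = 146.06 / 0.777² = 146.06 / 0.6037 = 242 g/mol

242 g/mol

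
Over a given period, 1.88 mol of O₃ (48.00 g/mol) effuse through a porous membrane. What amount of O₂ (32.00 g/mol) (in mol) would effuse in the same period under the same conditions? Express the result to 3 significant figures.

Graham's law gives rate_O₂/rate_O₃ = √(M_O₃/M_O₂) = √(48.00/32.00) = √1.500 = 1.225.
So the amount for O₂ is 1.88 × 1.225 = 2.30 mol.

2.30 mol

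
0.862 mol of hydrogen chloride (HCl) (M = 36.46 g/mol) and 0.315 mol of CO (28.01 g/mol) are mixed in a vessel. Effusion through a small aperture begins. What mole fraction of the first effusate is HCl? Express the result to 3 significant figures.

0.706

Effusion rate of each component ∝ n_i/√M_i (partial pressure × 1/√M).
Mole fraction of HCl in the effusate = (n_HCl/√M_HCl) / (n_HCl/√M_HCl + n_CO/√M_CO)
= (0.862/√36.46) / (0.862/√36.46 + 0.315/√28.01) = 0.1428/(0.1428 + 0.05952) = 0.706.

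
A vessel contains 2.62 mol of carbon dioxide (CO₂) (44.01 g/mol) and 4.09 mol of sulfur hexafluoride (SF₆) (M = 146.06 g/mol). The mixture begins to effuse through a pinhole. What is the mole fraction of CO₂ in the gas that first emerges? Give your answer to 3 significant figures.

0.539

Each component's effusion rate ∝ (its partial pressure)·(1/√M) ∝ n_i/√M_i.
So x_CO₂ in the escaping gas = (n_CO₂/√M_CO₂) / Σ(n_i/√M_i)
= (2.62/√44.01) / (2.62/√44.01 + 4.09/√146.06) = 0.3949/(0.3949 + 0.3384) = 0.539.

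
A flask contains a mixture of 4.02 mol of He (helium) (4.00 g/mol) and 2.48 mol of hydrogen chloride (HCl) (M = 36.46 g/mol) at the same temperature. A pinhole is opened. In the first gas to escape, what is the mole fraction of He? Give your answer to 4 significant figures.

0.8303

The effusion rate of species i is ∝ p_i/√M_i ∝ n_i/√M_i.
So x_He in the escaping gas = (n_He/√M_He) / Σ(n_i/√M_i)
= (4.02/√4.00) / (4.02/√4.00 + 2.48/√36.46) = 2.010/(2.010 + 0.4107) = 0.8303.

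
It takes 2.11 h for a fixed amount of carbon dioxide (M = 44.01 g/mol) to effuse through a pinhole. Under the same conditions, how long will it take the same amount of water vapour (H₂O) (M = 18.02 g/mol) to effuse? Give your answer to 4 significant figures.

Graham's law gives t_H₂O/t_CO₂ = √(M_H₂O/M_CO₂) = √(18.02/44.01) = √0.4095 = 0.6399.
So the time for H₂O is 2.11 × 0.6399 = 1.350 h.

1.350 h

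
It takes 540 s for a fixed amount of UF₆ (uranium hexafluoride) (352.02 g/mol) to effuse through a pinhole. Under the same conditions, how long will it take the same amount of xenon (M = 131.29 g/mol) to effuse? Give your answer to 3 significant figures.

By Graham's law, t_Xe/t_UF₆ = √(M_Xe/M_UF₆) = √(131.29/352.02) = √0.3730 = 0.6107.
So the time for Xe is 540 × 0.6107 = 330 s.

330 s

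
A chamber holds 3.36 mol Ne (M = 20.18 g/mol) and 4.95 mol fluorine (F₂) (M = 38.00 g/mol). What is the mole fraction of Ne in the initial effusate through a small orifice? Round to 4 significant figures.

0.4823

Effusion rate of each component ∝ n_i/√M_i (partial pressure × 1/√M).
x_Ne(eff) = (n_Ne/√M_Ne) / (n_Ne/√M_Ne + n_F₂/√M_F₂)
= (3.36/√20.18) / (3.36/√20.18 + 4.95/√38.00) = 0.7480/(0.7480 + 0.8030) = 0.4823.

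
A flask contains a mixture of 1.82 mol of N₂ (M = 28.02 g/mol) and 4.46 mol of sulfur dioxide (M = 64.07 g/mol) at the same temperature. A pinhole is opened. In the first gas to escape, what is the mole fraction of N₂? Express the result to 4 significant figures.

0.3816

Effusion rate of each component ∝ n_i/√M_i (partial pressure × 1/√M).
Mole fraction of N₂ in the effusate = (n_N₂/√M_N₂) / (n_N₂/√M_N₂ + n_SO₂/√M_SO₂)
= (1.82/√28.02) / (1.82/√28.02 + 4.46/√64.07) = 0.3438/(0.3438 + 0.5572) = 0.3816.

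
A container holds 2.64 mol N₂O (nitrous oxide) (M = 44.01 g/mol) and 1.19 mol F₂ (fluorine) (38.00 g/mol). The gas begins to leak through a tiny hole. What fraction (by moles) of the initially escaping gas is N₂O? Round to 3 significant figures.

The effusion rate of species i is ∝ p_i/√M_i ∝ n_i/√M_i.
So x_N₂O in the escaping gas = (n_N₂O/√M_N₂O) / Σ(n_i/√M_i)
= (2.64/√44.01) / (2.64/√44.01 + 1.19/√38.00) = 0.3979/(0.3979 + 0.1930) = 0.673.

0.673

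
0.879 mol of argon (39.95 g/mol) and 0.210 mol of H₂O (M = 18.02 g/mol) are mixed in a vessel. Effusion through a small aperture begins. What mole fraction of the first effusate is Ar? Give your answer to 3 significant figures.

Each component's effusion rate ∝ (its partial pressure)·(1/√M) ∝ n_i/√M_i.
x_Ar(eff) = (n_Ar/√M_Ar) / (n_Ar/√M_Ar + n_H₂O/√M_H₂O)
= (0.879/√39.95) / (0.879/√39.95 + 0.210/√18.02) = 0.1391/(0.1391 + 0.04947) = 0.738.

0.738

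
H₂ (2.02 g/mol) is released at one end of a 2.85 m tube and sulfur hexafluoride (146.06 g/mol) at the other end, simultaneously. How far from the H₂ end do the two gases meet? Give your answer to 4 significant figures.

2.550 m

Graham's law gives d_H₂/d_SF₆ = rate_H₂/rate_SF₆ = √(M_SF₆/M_H₂) = √(146.06/2.02) = 8.503.
With d_H₂ + d_SF₆ = 2.85 m, d_SF₆ = 2.85/(1 + 8.503) = 0.2999 m.
d_H₂ = 2.85 − 0.2999 = 2.550 m.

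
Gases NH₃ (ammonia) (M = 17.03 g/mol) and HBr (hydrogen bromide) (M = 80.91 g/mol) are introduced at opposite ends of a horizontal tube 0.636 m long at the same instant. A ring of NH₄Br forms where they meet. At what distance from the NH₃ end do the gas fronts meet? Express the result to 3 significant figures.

0.436 m

Graham's law gives d_NH₃/d_HBr = rate_NH₃/rate_HBr = √(M_HBr/M_NH₃) = √(80.91/17.03) = 2.180.
With d_NH₃ + d_HBr = 0.636 m, d_HBr = 0.636/(1 + 2.180) = 0.2000 m.
d_NH₃ = 0.636 − 0.2000 = 0.436 m.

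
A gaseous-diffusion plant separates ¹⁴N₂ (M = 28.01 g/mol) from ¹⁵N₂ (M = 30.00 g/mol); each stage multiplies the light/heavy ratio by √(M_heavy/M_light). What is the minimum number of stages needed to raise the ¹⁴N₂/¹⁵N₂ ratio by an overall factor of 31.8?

101

With α = √(30.00/28.01) per stage, ln α = ½ ln(1.07105) = 0.03432.
Need α^N ≥ 31.8 ⇒ N ≥ ln(31.8) / ln α = 3.459 / 0.03432 = 100.81.
Rounding up, N = 101 stages.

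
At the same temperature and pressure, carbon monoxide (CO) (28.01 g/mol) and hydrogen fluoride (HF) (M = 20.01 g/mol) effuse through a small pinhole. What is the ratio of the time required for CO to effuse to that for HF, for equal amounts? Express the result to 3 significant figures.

Using Graham's law: t_CO/t_HF = √(M_CO/M_HF) = √(28.01/20.01) = √1.400 = 1.18.

1.18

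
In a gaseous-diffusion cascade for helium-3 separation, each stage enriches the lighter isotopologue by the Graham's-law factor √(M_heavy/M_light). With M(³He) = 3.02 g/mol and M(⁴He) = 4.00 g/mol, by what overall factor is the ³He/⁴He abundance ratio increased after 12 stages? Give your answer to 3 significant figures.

5.40

Overall factor = α^12 with α = √(4.00/3.02), i.e. (4.00/3.02)^(12/2).
= 1.32450^6 = 5.40.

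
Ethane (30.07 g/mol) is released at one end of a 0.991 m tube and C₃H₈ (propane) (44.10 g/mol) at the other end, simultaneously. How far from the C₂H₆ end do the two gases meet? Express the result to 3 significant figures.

0.543 m

Distances travelled in equal time are proportional to diffusion rates, so d_C₂H₆/d_C₃H₈ = √(M_C₃H₈/M_C₂H₆) = √(44.10/30.07) = 1.211.
With d_C₂H₆ + d_C₃H₈ = 0.991 m, d_C₃H₈ = 0.991/(1 + 1.211) = 0.4482 m.
d_C₂H₆ = 0.991 − 0.4482 = 0.543 m.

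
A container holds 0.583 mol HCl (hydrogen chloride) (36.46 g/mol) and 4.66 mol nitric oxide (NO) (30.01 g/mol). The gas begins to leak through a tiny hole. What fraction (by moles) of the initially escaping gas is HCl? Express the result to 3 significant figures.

0.102

Effusion rate of each component ∝ n_i/√M_i (partial pressure × 1/√M).
So x_HCl in the escaping gas = (n_HCl/√M_HCl) / Σ(n_i/√M_i)
= (0.583/√36.46) / (0.583/√36.46 + 4.66/√30.01) = 0.09655/(0.09655 + 0.8507) = 0.102.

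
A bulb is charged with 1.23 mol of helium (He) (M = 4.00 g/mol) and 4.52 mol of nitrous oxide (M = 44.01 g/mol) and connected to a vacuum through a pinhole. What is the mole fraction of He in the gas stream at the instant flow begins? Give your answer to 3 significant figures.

0.474

Effusion rate of each component ∝ n_i/√M_i (partial pressure × 1/√M).
x_He(eff) = (n_He/√M_He) / (n_He/√M_He + n_N₂O/√M_N₂O)
= (1.23/√4.00) / (1.23/√4.00 + 4.52/√44.01) = 0.6150/(0.6150 + 0.6813) = 0.474.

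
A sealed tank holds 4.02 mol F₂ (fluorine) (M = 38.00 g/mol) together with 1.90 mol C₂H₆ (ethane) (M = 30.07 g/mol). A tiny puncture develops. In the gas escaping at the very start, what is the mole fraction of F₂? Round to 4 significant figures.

The effusion rate of species i is ∝ p_i/√M_i ∝ n_i/√M_i.
x_F₂(eff) = (n_F₂/√M_F₂) / (n_F₂/√M_F₂ + n_C₂H₆/√M_C₂H₆)
= (4.02/√38.00) / (4.02/√38.00 + 1.90/√30.07) = 0.6521/(0.6521 + 0.3465) = 0.6530.

0.6530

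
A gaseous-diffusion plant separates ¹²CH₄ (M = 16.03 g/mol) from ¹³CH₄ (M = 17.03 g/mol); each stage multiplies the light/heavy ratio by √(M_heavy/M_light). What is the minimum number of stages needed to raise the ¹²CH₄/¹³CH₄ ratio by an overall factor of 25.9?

Single-stage factor α = √(17.03/16.03), so ln α = ½ ln(1.06238) = 0.03026.
Need α^N ≥ 25.9 ⇒ N ≥ ln(25.9) / ln α = 3.254 / 0.03026 = 107.55.
So at least 108 stages are needed.

108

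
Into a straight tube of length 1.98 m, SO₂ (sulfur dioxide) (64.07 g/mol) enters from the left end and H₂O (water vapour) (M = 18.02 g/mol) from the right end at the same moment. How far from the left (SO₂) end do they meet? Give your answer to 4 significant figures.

In equal time, each gas travels a distance ∝ its rate ∝ 1/√M, so d_SO₂/d_H₂O = √(M_H₂O/M_SO₂) = √(18.02/64.07) = 0.5303.
With d_SO₂ + d_H₂O = 1.98 m, d_H₂O = 1.98/(1 + 0.5303) = 1.294 m.
d_SO₂ = 1.98 − 1.294 = 0.6862 m.

0.6862 m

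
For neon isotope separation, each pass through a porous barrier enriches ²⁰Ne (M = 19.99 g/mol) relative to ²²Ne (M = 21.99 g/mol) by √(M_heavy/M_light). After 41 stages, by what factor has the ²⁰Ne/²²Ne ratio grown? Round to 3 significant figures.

7.06

After 41 stages the ratio has grown by (√(21.99/19.99))^41 = (21.99/19.99)^(41/2).
= 1.10005^(41/2) = 7.06.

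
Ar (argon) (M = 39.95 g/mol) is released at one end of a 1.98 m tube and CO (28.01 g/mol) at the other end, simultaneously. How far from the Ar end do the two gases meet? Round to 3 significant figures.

0.902 m

Graham's law gives d_Ar/d_CO = rate_Ar/rate_CO = √(M_CO/M_Ar) = √(28.01/39.95) = 0.8373.
With d_Ar + d_CO = 1.98 m, d_CO = 1.98/(1 + 0.8373) = 1.078 m.
d_Ar = 1.98 − 1.078 = 0.902 m.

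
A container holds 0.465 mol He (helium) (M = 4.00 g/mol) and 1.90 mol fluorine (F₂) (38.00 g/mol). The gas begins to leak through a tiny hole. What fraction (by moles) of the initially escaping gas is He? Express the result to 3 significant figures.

0.430

The effusion rate of species i is ∝ p_i/√M_i ∝ n_i/√M_i.
So x_He in the escaping gas = (n_He/√M_He) / Σ(n_i/√M_i)
= (0.465/√4.00) / (0.465/√4.00 + 1.90/√38.00) = 0.2325/(0.2325 + 0.3082) = 0.430.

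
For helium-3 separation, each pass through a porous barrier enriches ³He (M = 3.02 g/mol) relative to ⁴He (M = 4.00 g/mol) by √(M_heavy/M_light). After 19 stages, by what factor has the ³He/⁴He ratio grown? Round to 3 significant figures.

Overall factor = α^19 with α = √(4.00/3.02), i.e. (4.00/3.02)^(19/2).
= 1.32450^(19/2) = 14.4.

14.4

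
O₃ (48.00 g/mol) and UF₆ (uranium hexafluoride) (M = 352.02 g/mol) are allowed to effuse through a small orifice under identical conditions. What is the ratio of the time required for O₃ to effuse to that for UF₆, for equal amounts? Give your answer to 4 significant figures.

0.3693

Using Graham's law: t_O₃/t_UF₆ = √(M_O₃/M_UF₆) = √(48.00/352.02) = √0.1364 = 0.3693.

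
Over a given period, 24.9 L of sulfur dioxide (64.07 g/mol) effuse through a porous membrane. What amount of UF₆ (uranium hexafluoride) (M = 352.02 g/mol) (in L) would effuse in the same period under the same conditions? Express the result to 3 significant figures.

Since effusion rate ∝ 1/√M, rate_UF₆/rate_SO₂ = √(M_SO₂/M_UF₆) = √(64.07/352.02) = √0.1820 = 0.4266.
So the volume for UF₆ is 24.9 × 0.4266 = 10.6 L.

10.6 L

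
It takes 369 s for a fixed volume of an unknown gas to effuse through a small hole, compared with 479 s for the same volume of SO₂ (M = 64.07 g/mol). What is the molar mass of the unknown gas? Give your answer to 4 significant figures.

38.02 g/mol

From Graham's law, t_X/t_SO₂ = √(M_X/M_SO₂).
369/479 = 0.7704 = √(M_X/64.07)
M_X = 64.07 × 0.7704² = 64.07 × 0.5934 = 38.02 g/mol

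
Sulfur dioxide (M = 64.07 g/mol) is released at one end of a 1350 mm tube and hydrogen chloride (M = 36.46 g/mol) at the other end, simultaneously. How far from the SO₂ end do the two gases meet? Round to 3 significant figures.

The fronts meet when d_SO₂ + d_HCl = L with d_SO₂/d_HCl = √(M_HCl/M_SO₂) (Graham's law). Here √(M_HCl/M_SO₂) = √(36.46/64.07) = 0.7544.
With d_SO₂ + d_HCl = 1350 mm, d_HCl = 1350/(1 + 0.7544) = 769.5 mm.
d_SO₂ = 1350 − 769.5 = 580 mm.

580 mm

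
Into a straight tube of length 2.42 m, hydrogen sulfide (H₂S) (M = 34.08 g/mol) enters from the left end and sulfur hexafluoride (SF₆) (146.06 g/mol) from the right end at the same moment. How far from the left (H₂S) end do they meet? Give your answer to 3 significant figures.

Distances travelled in equal time are proportional to diffusion rates, so d_H₂S/d_SF₆ = √(M_SF₆/M_H₂S) = √(146.06/34.08) = 2.070.
With d_H₂S + d_SF₆ = 2.42 m, d_SF₆ = 2.42/(1 + 2.070) = 0.7882 m.
d_H₂S = 2.42 − 0.7882 = 1.63 m.

1.63 m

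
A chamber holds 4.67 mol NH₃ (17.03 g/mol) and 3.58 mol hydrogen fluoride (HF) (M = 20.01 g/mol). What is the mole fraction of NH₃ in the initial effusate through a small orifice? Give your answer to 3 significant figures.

0.586

The effusion rate of species i is ∝ p_i/√M_i ∝ n_i/√M_i.
So x_NH₃ in the escaping gas = (n_NH₃/√M_NH₃) / Σ(n_i/√M_i)
= (4.67/√17.03) / (4.67/√17.03 + 3.58/√20.01) = 1.132/(1.132 + 0.8003) = 0.586.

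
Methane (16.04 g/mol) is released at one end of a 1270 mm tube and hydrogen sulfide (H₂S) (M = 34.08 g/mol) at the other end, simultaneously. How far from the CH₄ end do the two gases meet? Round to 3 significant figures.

The fronts meet when d_CH₄ + d_H₂S = L with d_CH₄/d_H₂S = √(M_H₂S/M_CH₄) (Graham's law). Here √(M_H₂S/M_CH₄) = √(34.08/16.04) = 1.458.
With d_CH₄ + d_H₂S = 1270 mm, d_H₂S = 1270/(1 + 1.458) = 516.8 mm.
d_CH₄ = 1270 − 516.8 = 753 mm.

753 mm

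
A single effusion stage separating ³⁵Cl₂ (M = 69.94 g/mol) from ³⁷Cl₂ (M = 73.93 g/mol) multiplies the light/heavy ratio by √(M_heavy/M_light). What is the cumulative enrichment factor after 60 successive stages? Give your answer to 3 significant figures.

5.28

The single-stage factor is √(M_heavy/M_light), so 60 stages give [√(73.93/69.94)]^60 = (73.93/69.94)^(60/2).
= 1.05705^30 = 5.28.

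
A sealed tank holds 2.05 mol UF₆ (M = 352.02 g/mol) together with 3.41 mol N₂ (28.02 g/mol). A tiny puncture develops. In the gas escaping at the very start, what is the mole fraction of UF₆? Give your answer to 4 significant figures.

Effusion rate of each component ∝ n_i/√M_i (partial pressure × 1/√M).
So x_UF₆ in the escaping gas = (n_UF₆/√M_UF₆) / Σ(n_i/√M_i)
= (2.05/√352.02) / (2.05/√352.02 + 3.41/√28.02) = 0.1093/(0.1093 + 0.6442) = 0.1450.

0.1450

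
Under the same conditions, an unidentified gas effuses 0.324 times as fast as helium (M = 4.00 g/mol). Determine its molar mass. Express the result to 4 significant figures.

Graham's law gives rate_X/rate_He = √(M_He/M_X).
0.324 = √(4.00/M_X)
M_X = 4.00 / 0.324² = 4.00 / 0.1050 = 38.10 g/mol

38.10 g/mol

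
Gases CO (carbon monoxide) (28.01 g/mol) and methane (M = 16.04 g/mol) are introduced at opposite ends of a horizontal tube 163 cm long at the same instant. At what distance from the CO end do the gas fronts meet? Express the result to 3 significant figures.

70.2 cm

The fronts meet when d_CO + d_CH₄ = L with d_CO/d_CH₄ = √(M_CH₄/M_CO) (Graham's law). Here √(M_CH₄/M_CO) = √(16.04/28.01) = 0.7567.
With d_CO + d_CH₄ = 163 cm, d_CH₄ = 163/(1 + 0.7567) = 92.79 cm.
d_CO = 163 − 92.79 = 70.2 cm.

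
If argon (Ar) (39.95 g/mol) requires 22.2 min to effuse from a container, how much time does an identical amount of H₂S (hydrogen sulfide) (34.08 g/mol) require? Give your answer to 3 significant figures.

20.5 min

Graham's law gives t_H₂S/t_Ar = √(M_H₂S/M_Ar) = √(34.08/39.95) = √0.8531 = 0.9236.
So the time for H₂S is 22.2 × 0.9236 = 20.5 min.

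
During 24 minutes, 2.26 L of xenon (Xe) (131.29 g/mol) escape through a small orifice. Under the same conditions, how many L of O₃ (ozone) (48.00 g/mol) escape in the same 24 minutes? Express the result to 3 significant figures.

Using Graham's law: rate_O₃/rate_Xe = √(M_Xe/M_O₃) = √(131.29/48.00) = √2.735 = 1.654.
So the volume for O₃ is 2.26 × 1.654 = 3.74 L.

3.74 L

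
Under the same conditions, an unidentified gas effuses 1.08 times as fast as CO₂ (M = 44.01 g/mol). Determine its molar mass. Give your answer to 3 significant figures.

By Graham's law, rate_X/rate_CO₂ = √(M_CO₂/M_X).
1.08 = √(44.01/M_X)
M_X = 44.01 / 1.08² = 44.01 / 1.166 = 37.7 g/mol

37.7 g/mol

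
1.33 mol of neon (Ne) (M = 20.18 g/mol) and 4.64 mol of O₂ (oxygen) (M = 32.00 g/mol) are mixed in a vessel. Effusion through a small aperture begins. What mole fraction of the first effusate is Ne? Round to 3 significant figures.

0.265

Each component's effusion rate ∝ (its partial pressure)·(1/√M) ∝ n_i/√M_i.
x_Ne(eff) = (n_Ne/√M_Ne) / (n_Ne/√M_Ne + n_O₂/√M_O₂)
= (1.33/√20.18) / (1.33/√20.18 + 4.64/√32.00) = 0.2961/(0.2961 + 0.8202) = 0.265.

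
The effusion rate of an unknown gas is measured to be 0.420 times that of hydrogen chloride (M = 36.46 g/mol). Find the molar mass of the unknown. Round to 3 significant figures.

207 g/mol

Using Graham's law: rate_X/rate_HCl = √(M_HCl/M_X).
0.420 = √(36.46/M_X)
M_X = 36.46 / 0.420² = 36.46 / 0.1764 = 207 g/mol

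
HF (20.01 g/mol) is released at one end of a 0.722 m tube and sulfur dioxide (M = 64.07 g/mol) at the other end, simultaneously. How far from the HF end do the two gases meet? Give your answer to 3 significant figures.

0.463 m

In equal time, each gas travels a distance ∝ its rate ∝ 1/√M, so d_HF/d_SO₂ = √(M_SO₂/M_HF) = √(64.07/20.01) = 1.789.
With d_HF + d_SO₂ = 0.722 m, d_SO₂ = 0.722/(1 + 1.789) = 0.2588 m.
d_HF = 0.722 − 0.2588 = 0.463 m.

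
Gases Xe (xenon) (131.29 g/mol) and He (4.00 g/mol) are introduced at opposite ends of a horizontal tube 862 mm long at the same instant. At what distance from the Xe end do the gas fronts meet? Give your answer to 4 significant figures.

128.1 mm

Distances travelled in equal time are proportional to diffusion rates, so d_Xe/d_He = √(M_He/M_Xe) = √(4.00/131.29) = 0.1745.
With d_Xe + d_He = 862 mm, d_He = 862/(1 + 0.1745) = 733.9 mm.
d_Xe = 862 − 733.9 = 128.1 mm.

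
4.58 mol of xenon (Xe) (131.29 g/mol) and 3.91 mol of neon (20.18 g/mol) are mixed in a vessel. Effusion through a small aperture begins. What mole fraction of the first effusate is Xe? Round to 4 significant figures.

0.3147

The effusion rate of species i is ∝ p_i/√M_i ∝ n_i/√M_i.
Mole fraction of Xe in the effusate = (n_Xe/√M_Xe) / (n_Xe/√M_Xe + n_Ne/√M_Ne)
= (4.58/√131.29) / (4.58/√131.29 + 3.91/√20.18) = 0.3997/(0.3997 + 0.8704) = 0.3147.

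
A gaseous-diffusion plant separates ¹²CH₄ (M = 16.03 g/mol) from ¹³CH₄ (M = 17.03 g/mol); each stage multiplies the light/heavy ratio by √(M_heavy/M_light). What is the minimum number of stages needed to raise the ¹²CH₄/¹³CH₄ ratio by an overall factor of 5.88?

With α = √(17.03/16.03) per stage, ln α = ½ ln(1.06238) = 0.03026.
Need α^N ≥ 5.88 ⇒ N ≥ ln(5.88) / ln α = 1.772 / 0.03026 = 58.55.
Minimum whole number of stages: N = 59.

59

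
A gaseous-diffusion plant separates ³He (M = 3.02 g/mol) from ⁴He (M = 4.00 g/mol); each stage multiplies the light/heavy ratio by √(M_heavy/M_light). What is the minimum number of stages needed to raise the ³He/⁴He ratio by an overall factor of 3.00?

With α = √(4.00/3.02) per stage, ln α = ½ ln(1.32450) = 0.1405.
Need α^N ≥ 3.00 ⇒ N ≥ ln(3.00) / ln α = 1.099 / 0.1405 = 7.82.
So at least 8 stages are needed.

8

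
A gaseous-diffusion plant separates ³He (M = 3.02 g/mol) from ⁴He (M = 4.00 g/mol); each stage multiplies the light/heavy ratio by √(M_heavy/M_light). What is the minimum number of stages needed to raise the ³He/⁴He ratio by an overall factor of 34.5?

26

With α = √(4.00/3.02) per stage, ln α = ½ ln(1.32450) = 0.1405.
Need α^N ≥ 34.5 ⇒ N ≥ ln(34.5) / ln α = 3.541 / 0.1405 = 25.20.
Rounding up, N = 26 stages.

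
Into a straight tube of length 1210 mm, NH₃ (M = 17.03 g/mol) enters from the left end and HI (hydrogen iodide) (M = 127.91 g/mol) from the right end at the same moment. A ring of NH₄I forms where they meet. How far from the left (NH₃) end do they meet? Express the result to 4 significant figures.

In equal time, each gas travels a distance ∝ its rate ∝ 1/√M, so d_NH₃/d_HI = √(M_HI/M_NH₃) = √(127.91/17.03) = 2.741.
With d_NH₃ + d_HI = 1210 mm, d_HI = 1210/(1 + 2.741) = 323.5 mm.
d_NH₃ = 1210 − 323.5 = 886.5 mm.

886.5 mm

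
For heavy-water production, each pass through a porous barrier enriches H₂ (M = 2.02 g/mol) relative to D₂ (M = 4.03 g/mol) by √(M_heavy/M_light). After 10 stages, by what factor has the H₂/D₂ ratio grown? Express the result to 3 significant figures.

After 10 stages the ratio has grown by (√(4.03/2.02))^10 = (4.03/2.02)^(10/2).
= 1.99505^5 = 31.6.

31.6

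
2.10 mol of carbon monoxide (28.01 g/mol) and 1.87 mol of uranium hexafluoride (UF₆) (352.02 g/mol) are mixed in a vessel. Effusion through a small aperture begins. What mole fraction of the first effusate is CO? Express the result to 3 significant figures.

0.799

Each component's effusion rate ∝ (its partial pressure)·(1/√M) ∝ n_i/√M_i.
x_CO(eff) = (n_CO/√M_CO) / (n_CO/√M_CO + n_UF₆/√M_UF₆)
= (2.10/√28.01) / (2.10/√28.01 + 1.87/√352.02) = 0.3968/(0.3968 + 0.09967) = 0.799.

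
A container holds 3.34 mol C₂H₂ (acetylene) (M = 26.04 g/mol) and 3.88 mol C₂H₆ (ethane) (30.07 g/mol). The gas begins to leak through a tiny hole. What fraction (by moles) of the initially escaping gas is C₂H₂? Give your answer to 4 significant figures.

0.4805

The effusion rate of species i is ∝ p_i/√M_i ∝ n_i/√M_i.
x_C₂H₂(eff) = (n_C₂H₂/√M_C₂H₂) / (n_C₂H₂/√M_C₂H₂ + n_C₂H₆/√M_C₂H₆)
= (3.34/√26.04) / (3.34/√26.04 + 3.88/√30.07) = 0.6545/(0.6545 + 0.7076) = 0.4805.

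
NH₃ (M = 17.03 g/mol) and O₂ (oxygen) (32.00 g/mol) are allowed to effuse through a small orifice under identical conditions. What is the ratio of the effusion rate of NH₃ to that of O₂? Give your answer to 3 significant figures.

Using Graham's law: rate_NH₃/rate_O₂ = √(M_O₂/M_NH₃) = √(32.00/17.03) = √1.879 = 1.37.

1.37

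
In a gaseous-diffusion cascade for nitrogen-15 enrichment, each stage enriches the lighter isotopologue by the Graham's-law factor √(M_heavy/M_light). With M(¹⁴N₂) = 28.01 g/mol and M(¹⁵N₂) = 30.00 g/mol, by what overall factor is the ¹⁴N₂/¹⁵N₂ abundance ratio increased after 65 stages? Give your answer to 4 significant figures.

The single-stage factor is √(M_heavy/M_light), so 65 stages give [√(30.00/28.01)]^65 = (30.00/28.01)^(65/2).
= 1.07105^(65/2) = 9.306.

9.306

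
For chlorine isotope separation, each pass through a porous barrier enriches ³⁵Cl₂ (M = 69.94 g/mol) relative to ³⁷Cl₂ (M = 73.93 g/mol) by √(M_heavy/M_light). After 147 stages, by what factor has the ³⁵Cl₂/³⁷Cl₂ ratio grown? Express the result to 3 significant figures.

59.0

The single-stage factor is √(M_heavy/M_light), so 147 stages give [√(73.93/69.94)]^147 = (73.93/69.94)^(147/2).
= 1.05705^(147/2) = 59.0.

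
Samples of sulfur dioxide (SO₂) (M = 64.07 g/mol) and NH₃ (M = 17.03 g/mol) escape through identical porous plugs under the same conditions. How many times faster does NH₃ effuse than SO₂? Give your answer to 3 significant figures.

1.94

From Graham's law, rate_NH₃/rate_SO₂ = √(M_SO₂/M_NH₃) = √(64.07/17.03) = √3.762 = 1.94.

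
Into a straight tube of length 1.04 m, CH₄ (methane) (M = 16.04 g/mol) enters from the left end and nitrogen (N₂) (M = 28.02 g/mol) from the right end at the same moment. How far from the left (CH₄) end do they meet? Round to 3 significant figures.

In equal time, each gas travels a distance ∝ its rate ∝ 1/√M, so d_CH₄/d_N₂ = √(M_N₂/M_CH₄) = √(28.02/16.04) = 1.322.
With d_CH₄ + d_N₂ = 1.04 m, d_N₂ = 1.04/(1 + 1.322) = 0.4479 m.
d_CH₄ = 1.04 − 0.4479 = 0.592 m.

0.592 m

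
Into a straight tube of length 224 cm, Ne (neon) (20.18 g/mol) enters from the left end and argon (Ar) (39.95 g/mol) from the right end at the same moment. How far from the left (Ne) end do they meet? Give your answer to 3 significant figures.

In equal time, each gas travels a distance ∝ its rate ∝ 1/√M, so d_Ne/d_Ar = √(M_Ar/M_Ne) = √(39.95/20.18) = 1.407.
With d_Ne + d_Ar = 224 cm, d_Ar = 224/(1 + 1.407) = 93.06 cm.
d_Ne = 224 − 93.06 = 131 cm.

131 cm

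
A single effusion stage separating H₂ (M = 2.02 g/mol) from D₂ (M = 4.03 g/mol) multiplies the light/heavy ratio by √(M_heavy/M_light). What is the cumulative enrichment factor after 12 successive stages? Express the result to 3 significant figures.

After 12 stages the ratio has grown by (√(4.03/2.02))^12 = (4.03/2.02)^(12/2).
= 1.99505^6 = 63.1.

63.1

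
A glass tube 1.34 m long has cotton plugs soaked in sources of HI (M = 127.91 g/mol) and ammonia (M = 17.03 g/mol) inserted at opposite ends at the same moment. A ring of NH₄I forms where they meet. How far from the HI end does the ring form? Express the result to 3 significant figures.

0.358 m

The fronts meet when d_HI + d_NH₃ = L with d_HI/d_NH₃ = √(M_NH₃/M_HI) (Graham's law). Here √(M_NH₃/M_HI) = √(17.03/127.91) = 0.3649.
With d_HI + d_NH₃ = 1.34 m, d_NH₃ = 1.34/(1 + 0.3649) = 0.9818 m.
d_HI = 1.34 − 0.9818 = 0.358 m.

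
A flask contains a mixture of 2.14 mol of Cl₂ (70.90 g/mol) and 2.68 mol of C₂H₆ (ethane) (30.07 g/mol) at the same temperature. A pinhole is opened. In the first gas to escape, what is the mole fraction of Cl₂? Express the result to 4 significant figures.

0.3421

Each component's effusion rate ∝ (its partial pressure)·(1/√M) ∝ n_i/√M_i.
So x_Cl₂ in the escaping gas = (n_Cl₂/√M_Cl₂) / Σ(n_i/√M_i)
= (2.14/√70.90) / (2.14/√70.90 + 2.68/√30.07) = 0.2542/(0.2542 + 0.4887) = 0.3421.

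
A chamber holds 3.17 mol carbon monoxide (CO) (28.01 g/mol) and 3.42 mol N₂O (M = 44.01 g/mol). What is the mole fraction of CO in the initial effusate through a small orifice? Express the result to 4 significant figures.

0.5374

Rate_i ∝ x_i/√M_i (Graham's law weighted by mole fraction), so the effusate composition follows n_i/√M_i.
So x_CO in the escaping gas = (n_CO/√M_CO) / Σ(n_i/√M_i)
= (3.17/√28.01) / (3.17/√28.01 + 3.42/√44.01) = 0.5990/(0.5990 + 0.5155) = 0.5374.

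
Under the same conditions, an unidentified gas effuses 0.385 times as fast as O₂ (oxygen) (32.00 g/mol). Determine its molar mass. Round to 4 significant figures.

Graham's law gives rate_X/rate_O₂ = √(M_O₂/M_X).
0.385 = √(32.00/M_X)
M_X = 32.00 / 0.385² = 32.00 / 0.1482 = 215.9 g/mol

215.9 g/mol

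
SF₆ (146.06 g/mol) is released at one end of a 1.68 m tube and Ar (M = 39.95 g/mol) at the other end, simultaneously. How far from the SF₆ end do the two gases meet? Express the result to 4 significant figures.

0.5769 m

The fronts meet when d_SF₆ + d_Ar = L with d_SF₆/d_Ar = √(M_Ar/M_SF₆) (Graham's law). Here √(M_Ar/M_SF₆) = √(39.95/146.06) = 0.5230.
With d_SF₆ + d_Ar = 1.68 m, d_Ar = 1.68/(1 + 0.5230) = 1.103 m.
d_SF₆ = 1.68 − 1.103 = 0.5769 m.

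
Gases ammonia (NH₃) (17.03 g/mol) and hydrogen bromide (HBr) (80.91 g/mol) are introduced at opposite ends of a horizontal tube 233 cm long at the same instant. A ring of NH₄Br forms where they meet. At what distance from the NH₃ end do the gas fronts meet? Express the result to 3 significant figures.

160 cm

Distances travelled in equal time are proportional to diffusion rates, so d_NH₃/d_HBr = √(M_HBr/M_NH₃) = √(80.91/17.03) = 2.180.
With d_NH₃ + d_HBr = 233 cm, d_HBr = 233/(1 + 2.180) = 73.28 cm.
d_NH₃ = 233 − 73.28 = 160 cm.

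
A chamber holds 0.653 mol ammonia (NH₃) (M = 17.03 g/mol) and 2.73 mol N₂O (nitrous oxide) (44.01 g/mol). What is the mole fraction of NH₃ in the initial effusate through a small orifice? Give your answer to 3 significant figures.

0.278

Rate_i ∝ x_i/√M_i (Graham's law weighted by mole fraction), so the effusate composition follows n_i/√M_i.
x_NH₃(eff) = (n_NH₃/√M_NH₃) / (n_NH₃/√M_NH₃ + n_N₂O/√M_N₂O)
= (0.653/√17.03) / (0.653/√17.03 + 2.73/√44.01) = 0.1582/(0.1582 + 0.4115) = 0.278.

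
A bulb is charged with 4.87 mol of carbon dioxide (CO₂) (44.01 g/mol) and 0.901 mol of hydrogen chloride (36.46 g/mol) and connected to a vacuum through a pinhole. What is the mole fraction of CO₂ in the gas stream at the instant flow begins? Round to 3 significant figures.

0.831

Effusion rate of each component ∝ n_i/√M_i (partial pressure × 1/√M).
x_CO₂(eff) = (n_CO₂/√M_CO₂) / (n_CO₂/√M_CO₂ + n_HCl/√M_HCl)
= (4.87/√44.01) / (4.87/√44.01 + 0.901/√36.46) = 0.7341/(0.7341 + 0.1492) = 0.831.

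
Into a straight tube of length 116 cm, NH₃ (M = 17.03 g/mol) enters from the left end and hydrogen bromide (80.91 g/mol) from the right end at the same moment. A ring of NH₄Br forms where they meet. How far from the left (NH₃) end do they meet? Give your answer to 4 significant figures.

79.52 cm

Graham's law gives d_NH₃/d_HBr = rate_NH₃/rate_HBr = √(M_HBr/M_NH₃) = √(80.91/17.03) = 2.180.
With d_NH₃ + d_HBr = 116 cm, d_HBr = 116/(1 + 2.180) = 36.48 cm.
d_NH₃ = 116 − 36.48 = 79.52 cm.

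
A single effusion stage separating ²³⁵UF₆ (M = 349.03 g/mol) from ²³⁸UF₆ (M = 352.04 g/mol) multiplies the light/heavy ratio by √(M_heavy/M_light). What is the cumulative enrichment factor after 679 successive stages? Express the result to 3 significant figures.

18.5

After 679 stages the ratio has grown by (√(352.04/349.03))^679 = (352.04/349.03)^(679/2).
= 1.00862^(679/2) = 18.5.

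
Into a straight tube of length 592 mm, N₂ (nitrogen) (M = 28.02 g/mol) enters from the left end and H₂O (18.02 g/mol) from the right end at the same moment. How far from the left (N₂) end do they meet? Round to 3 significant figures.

In equal time, each gas travels a distance ∝ its rate ∝ 1/√M, so d_N₂/d_H₂O = √(M_H₂O/M_N₂) = √(18.02/28.02) = 0.8019.
With d_N₂ + d_H₂O = 592 mm, d_H₂O = 592/(1 + 0.8019) = 328.5 mm.
d_N₂ = 592 − 328.5 = 263 mm.

263 mm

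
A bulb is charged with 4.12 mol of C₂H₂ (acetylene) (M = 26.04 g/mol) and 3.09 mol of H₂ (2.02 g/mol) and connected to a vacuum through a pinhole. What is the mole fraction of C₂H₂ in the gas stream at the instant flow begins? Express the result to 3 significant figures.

Rate_i ∝ x_i/√M_i (Graham's law weighted by mole fraction), so the effusate composition follows n_i/√M_i.
Mole fraction of C₂H₂ in the effusate = (n_C₂H₂/√M_C₂H₂) / (n_C₂H₂/√M_C₂H₂ + n_H₂/√M_H₂)
= (4.12/√26.04) / (4.12/√26.04 + 3.09/√2.02) = 0.8074/(0.8074 + 2.174) = 0.271.

0.271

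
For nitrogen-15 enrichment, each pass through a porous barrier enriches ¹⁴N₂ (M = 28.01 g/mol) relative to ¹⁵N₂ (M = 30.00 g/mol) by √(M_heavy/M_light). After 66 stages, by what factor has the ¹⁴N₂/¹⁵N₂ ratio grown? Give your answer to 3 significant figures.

9.63

Each stage multiplies the ratio by α = √(30.00/28.01), so after 66 stages the overall factor is α^66 = (30.00/28.01)^(66/2).
= 1.07105^33 = 9.63.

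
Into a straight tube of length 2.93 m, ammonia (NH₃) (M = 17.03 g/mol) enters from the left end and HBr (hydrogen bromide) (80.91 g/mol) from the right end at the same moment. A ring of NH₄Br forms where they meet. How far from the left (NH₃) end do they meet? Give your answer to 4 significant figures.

2.009 m

In equal time, each gas travels a distance ∝ its rate ∝ 1/√M, so d_NH₃/d_HBr = √(M_HBr/M_NH₃) = √(80.91/17.03) = 2.180.
With d_NH₃ + d_HBr = 2.93 m, d_HBr = 2.93/(1 + 2.180) = 0.9215 m.
d_NH₃ = 2.93 − 0.9215 = 2.009 m.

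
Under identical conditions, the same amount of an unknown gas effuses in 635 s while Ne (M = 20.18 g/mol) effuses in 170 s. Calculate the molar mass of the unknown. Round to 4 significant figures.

281.6 g/mol

From Graham's law, t_X/t_Ne = √(M_X/M_Ne).
635/170 = 3.735 = √(M_X/20.18)
M_X = 20.18 × 3.735² = 20.18 × 13.95 = 281.6 g/mol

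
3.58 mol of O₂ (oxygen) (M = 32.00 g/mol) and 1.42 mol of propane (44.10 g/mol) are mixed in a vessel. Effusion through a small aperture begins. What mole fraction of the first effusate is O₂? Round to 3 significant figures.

0.747

Each component's effusion rate ∝ (its partial pressure)·(1/√M) ∝ n_i/√M_i.
So x_O₂ in the escaping gas = (n_O₂/√M_O₂) / Σ(n_i/√M_i)
= (3.58/√32.00) / (3.58/√32.00 + 1.42/√44.10) = 0.6329/(0.6329 + 0.2138) = 0.747.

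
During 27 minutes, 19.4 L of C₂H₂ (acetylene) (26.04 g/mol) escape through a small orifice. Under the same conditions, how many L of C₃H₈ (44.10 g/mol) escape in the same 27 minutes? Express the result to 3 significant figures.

By Graham's law, rate_C₃H₈/rate_C₂H₂ = √(M_C₂H₂/M_C₃H₈) = √(26.04/44.10) = √0.5905 = 0.7684.
So the volume for C₃H₈ is 19.4 × 0.7684 = 14.9 L.

14.9 L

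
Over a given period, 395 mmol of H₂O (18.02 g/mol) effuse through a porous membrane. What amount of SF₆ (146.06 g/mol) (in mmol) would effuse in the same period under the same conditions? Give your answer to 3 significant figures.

139 mmol

By Graham's law, rate_SF₆/rate_H₂O = √(M_H₂O/M_SF₆) = √(18.02/146.06) = √0.1234 = 0.3512.
So the amount for SF₆ is 395 × 0.3512 = 139 mmol.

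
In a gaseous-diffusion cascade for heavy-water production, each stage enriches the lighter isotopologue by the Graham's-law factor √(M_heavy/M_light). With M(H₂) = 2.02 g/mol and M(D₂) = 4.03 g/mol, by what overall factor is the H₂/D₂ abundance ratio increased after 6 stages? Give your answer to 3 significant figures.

Each stage multiplies the ratio by α = √(4.03/2.02), so after 6 stages the overall factor is α^6 = (4.03/2.02)^(6/2).
= 1.99505^3 = 7.94.

7.94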